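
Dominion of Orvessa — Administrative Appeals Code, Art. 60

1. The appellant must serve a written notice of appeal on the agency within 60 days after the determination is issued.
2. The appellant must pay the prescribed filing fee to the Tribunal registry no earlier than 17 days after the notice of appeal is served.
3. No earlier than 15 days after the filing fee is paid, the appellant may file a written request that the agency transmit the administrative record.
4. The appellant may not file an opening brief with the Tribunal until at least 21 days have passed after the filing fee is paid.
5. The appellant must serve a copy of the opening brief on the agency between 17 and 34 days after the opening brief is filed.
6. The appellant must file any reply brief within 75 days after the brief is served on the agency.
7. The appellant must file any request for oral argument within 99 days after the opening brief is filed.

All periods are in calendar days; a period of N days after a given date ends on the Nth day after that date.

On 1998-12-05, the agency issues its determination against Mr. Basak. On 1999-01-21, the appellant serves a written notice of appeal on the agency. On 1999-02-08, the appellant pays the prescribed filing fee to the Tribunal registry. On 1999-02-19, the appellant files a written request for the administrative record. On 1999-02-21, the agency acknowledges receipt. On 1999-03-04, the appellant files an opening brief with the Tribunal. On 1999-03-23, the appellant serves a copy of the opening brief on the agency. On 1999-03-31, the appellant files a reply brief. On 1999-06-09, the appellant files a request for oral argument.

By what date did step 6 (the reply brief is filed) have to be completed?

1999-06-06

Step 6 runs from 1999-03-23, when the brief is served on the agency. 75 days after 1999-03-23 is 1999-06-06.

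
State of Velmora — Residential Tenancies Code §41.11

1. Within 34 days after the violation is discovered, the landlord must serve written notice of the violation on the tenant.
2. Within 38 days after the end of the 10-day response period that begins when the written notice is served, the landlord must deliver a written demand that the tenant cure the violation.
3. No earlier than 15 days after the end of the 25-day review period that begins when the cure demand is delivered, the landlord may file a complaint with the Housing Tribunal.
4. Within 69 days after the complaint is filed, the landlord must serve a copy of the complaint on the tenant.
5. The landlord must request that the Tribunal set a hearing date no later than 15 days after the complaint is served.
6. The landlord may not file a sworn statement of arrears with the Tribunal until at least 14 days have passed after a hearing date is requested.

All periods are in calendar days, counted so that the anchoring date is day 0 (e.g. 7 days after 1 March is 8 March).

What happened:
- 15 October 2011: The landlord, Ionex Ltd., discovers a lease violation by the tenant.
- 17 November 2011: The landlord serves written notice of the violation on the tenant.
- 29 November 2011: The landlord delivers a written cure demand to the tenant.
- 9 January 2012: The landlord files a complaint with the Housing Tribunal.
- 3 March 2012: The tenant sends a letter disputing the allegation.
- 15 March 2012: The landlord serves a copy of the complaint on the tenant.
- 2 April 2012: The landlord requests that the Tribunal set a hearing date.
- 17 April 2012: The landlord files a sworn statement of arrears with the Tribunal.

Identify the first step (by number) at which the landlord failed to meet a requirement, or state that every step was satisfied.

Step 5

Step 1 — counting 34 days from 15 October 2011 (when the violation is discovered) gives a deadline of 18 November 2011; completed 17 November 2011, before the deadline.
Step 2 — counting 38 days from 27 November 2011 (end of the 10-day response period, which began when the written notice is served on 17 November 2011) gives a deadline of 4 January 2012; 29 November 2011 is within that limit.
Step 3 — must wait 15 days from 24 December 2011 (end of the 25-day review period, which began when the cure demand is delivered on 29 November 2011), so not before 8 January 2012; 9 January 2012 is on or after that date.
Step 4 — counting 69 days from 9 January 2012 (when the complaint is filed) gives a deadline of 18 March 2012; done 15 March 2012 — timely.
Step 5 — counting 15 days from 15 March 2012 (when the complaint is served) gives a deadline of 30 March 2012; 2 April 2012 misses that deadline by 3 days.
No need to go further; step 5 was not satisfied.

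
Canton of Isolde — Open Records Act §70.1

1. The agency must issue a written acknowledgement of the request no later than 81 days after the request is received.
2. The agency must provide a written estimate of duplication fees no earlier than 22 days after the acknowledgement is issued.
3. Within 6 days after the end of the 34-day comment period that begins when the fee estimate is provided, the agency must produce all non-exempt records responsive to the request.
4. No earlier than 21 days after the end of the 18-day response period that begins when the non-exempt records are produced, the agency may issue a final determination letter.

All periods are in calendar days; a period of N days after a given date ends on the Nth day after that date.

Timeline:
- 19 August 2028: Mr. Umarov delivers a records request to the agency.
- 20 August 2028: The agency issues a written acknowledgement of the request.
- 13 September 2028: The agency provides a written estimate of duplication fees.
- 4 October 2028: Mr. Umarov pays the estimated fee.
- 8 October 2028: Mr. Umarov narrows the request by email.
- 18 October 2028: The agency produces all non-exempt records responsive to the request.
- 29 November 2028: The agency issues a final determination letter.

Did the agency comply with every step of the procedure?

Step 1 — counting 81 days from 19 August 2028 (when the request is received) gives a deadline of 8 November 2028; completed 20 August 2028, before the deadline.
Step 2 — must wait 22 days from 20 August 2028 (when the acknowledgement is issued), so not before 11 September 2028; 13 September 2028 is on or after that date.
Step 3 — counting 6 days from 17 October 2028 (end of the 34-day comment period, which began when the fee estimate is provided on 13 September 2028) gives a deadline of 23 October 2028; 18 October 2028 is within that limit.
Step 4 — must wait 21 days from 5 November 2028 (end of the 18-day response period, which began when the non-exempt records are produced on 18 October 2028), so not before 26 November 2028; 29 November 2028 is on or after that date.

Yes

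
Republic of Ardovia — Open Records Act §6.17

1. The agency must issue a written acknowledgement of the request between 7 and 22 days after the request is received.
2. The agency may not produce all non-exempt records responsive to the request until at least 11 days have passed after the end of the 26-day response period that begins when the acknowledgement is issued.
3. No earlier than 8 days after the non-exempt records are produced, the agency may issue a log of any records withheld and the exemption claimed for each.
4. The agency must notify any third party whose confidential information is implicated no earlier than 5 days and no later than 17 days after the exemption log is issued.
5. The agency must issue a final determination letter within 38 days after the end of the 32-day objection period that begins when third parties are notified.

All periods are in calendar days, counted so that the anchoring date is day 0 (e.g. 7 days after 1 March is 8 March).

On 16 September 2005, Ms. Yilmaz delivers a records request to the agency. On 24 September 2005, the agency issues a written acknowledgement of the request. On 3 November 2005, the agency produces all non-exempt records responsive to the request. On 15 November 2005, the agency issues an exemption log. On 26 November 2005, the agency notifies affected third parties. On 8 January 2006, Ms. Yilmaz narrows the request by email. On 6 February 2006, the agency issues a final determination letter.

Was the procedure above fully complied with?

Step 1 — 7 and 22 days from 16 September 2005 (when the request is received) are 23 September 2005 and 8 October 2005 respectively; 24 September 2005 falls inside that range.
Step 2 — must wait 11 days from 20 October 2005 (end of the 26-day response period, which began when the acknowledgement is issued on 24 September 2005), so not before 31 October 2005; done 3 November 2005 — permitted.
Step 3 — must wait 8 days from 3 November 2005 (when the non-exempt records are produced), so not before 11 November 2005; done 15 November 2005, after the minimum wait.
Step 4 — 5 and 17 days from 15 November 2005 (when the exemption log is issued) are 20 November 2005 and 2 December 2005 respectively; done 26 November 2005 — within the window.
Step 5 — counting 38 days from 28 December 2005 (end of the 32-day objection period, which began when third parties are notified on 26 November 2005) gives a deadline of 4 February 2006; 6 February 2006 misses that deadline by 2 days.
Later steps need not be reached.

No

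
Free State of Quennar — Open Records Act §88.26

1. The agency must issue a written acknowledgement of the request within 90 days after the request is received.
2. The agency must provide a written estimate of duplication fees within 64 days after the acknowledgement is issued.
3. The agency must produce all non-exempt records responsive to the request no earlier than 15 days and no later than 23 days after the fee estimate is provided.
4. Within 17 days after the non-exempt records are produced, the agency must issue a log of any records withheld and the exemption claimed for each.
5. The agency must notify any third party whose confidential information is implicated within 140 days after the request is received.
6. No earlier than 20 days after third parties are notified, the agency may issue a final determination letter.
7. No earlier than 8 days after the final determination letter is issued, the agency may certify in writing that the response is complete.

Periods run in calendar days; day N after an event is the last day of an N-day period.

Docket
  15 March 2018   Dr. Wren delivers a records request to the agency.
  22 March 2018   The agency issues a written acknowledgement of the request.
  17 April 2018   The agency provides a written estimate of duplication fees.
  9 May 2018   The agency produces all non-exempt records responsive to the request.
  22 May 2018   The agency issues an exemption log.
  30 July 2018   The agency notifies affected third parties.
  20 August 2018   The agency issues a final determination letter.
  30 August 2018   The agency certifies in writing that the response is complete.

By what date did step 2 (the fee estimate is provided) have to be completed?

Step 2 runs from 22 March 2018, when the acknowledgement is issued. 64 days after 22 March 2018 is 25 May 2018.

25 May 2018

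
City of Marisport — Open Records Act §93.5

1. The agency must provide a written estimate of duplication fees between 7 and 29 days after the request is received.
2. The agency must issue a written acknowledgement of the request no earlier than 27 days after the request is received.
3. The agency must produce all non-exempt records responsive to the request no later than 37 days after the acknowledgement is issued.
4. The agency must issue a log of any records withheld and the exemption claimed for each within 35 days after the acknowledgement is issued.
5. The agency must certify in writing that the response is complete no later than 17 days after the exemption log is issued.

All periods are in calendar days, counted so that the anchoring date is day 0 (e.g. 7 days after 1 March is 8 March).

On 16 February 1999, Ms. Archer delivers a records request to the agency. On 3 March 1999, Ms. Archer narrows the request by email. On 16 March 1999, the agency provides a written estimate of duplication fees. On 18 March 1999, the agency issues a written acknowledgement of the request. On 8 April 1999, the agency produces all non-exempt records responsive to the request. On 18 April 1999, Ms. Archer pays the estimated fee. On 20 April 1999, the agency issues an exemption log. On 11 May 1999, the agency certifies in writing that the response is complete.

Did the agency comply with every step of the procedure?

No

Step 1 — 7 and 29 days from 16 February 1999 (when the request is received) are 23 February 1999 and 17 March 1999 respectively; done 16 March 1999 — within the window.
Step 2 — must wait 27 days from 16 February 1999 (when the request is received), so not before 15 March 1999; done 18 March 1999, after the minimum wait.
Step 3 — counting 37 days from 18 March 1999 (when the acknowledgement is issued) gives a deadline of 24 April 1999; done 8 April 1999 — timely.
Step 4 — counting 35 days from 18 March 1999 (when the acknowledgement is issued) gives a deadline of 22 April 1999; 20 April 1999 is within that limit.
Step 5 — counting 17 days from 20 April 1999 (when the exemption log is issued) gives a deadline of 7 May 1999; done 11 May 1999 — 4 days late.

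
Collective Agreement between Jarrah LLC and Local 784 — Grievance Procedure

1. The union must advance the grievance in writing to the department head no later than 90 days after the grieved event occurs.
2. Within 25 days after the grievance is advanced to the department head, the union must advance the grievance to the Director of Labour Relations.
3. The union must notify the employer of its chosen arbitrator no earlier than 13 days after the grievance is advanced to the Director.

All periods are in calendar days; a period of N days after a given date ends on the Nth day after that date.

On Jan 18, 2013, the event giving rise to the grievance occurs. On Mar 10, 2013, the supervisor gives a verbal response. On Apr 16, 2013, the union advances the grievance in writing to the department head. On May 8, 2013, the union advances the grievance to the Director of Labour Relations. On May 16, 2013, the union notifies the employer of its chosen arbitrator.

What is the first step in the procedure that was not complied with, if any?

Step 3

Step 1: 90 days after Jan 18, 2013 (when the grieved event occurs) is Apr 18, 2013; done Apr 16, 2013 — timely.
Step 2: 25 days after Apr 16, 2013 (when the grievance is advanced to the department head) is May 11, 2013; completed May 8, 2013, before the deadline.
Step 3: the earliest permitted date is 13 days after May 8, 2013 (when the grievance is advanced to the Director), i.e. May 21, 2013; acted on May 16, 2013, 5 days prematurely.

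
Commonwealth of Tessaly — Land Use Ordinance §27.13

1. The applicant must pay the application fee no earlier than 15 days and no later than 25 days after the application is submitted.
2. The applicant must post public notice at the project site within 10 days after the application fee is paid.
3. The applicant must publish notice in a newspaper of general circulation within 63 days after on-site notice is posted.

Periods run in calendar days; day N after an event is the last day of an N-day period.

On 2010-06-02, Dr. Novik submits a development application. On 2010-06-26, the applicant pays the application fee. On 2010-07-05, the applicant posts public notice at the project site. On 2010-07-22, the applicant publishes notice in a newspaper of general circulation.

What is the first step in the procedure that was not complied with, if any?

None — every step was satisfied

(1) the permitted window runs from 2010-06-02 + 15 = 2010-06-17 to 2010-06-02 + 25 = 2010-06-27; done 2010-06-26, which is between those dates.
(2) due by 2010-06-26 + 10 days = 2010-07-06; 2010-07-05 is within that limit.
(3) due by 2010-07-05 + 63 days = 2010-09-06; 2010-07-22 is within that limit.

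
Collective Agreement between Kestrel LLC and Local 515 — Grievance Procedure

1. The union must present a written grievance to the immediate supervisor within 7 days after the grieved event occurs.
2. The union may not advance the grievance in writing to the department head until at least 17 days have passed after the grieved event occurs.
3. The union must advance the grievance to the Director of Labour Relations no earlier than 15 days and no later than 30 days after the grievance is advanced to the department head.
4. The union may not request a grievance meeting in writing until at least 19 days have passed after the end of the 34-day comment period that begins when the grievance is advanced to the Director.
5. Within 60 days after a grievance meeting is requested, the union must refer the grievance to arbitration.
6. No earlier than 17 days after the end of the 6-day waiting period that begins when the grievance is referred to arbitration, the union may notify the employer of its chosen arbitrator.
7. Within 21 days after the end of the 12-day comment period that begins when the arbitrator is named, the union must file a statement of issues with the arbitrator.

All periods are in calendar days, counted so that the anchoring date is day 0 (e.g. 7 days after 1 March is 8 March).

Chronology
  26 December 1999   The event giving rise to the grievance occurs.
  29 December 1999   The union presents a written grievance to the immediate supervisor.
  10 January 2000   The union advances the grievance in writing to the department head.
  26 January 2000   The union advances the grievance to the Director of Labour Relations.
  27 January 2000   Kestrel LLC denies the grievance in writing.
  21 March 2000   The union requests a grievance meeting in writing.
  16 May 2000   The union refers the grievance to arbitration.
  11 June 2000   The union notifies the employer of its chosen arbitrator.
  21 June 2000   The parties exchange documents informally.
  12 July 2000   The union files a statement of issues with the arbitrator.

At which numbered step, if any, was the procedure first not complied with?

Step 1: 7 days after 26 December 1999 (when the grieved event occurs) is 2 January 2000; done 29 December 1999 — timely.
Step 2: the earliest permitted date is 17 days after 26 December 1999 (when the grieved event occurs), i.e. 12 January 2000; 10 January 2000 is 2 days before the earliest permitted date.
The procedure was therefore not followed at step 2.

Step 2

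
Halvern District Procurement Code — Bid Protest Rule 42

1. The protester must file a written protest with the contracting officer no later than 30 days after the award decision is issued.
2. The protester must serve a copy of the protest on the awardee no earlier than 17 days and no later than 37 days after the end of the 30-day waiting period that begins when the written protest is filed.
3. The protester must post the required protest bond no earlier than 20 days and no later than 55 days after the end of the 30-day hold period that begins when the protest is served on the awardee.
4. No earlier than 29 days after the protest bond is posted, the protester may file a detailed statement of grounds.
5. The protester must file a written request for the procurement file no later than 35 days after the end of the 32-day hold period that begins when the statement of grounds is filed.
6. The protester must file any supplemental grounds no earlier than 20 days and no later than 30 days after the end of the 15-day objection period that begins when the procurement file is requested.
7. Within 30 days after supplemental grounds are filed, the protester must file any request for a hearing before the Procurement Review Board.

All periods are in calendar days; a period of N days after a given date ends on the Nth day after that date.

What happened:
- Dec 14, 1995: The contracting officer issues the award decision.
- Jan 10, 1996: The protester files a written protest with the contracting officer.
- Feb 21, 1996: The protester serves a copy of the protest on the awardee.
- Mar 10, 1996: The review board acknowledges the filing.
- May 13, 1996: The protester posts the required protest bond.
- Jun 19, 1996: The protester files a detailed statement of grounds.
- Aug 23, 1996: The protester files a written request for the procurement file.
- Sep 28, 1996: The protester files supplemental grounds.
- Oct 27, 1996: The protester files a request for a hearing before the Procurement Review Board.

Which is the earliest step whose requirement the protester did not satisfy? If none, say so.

Step 2

Step 1: 30 days after Dec 14, 1995 (when the award decision is issued) is Jan 13, 1996; done Jan 10, 1996 — timely.
Step 2: the window is 17–37 days after Feb 9, 1996 (end of the 30-day waiting period, which began when the written protest is filed on Jan 10, 1996), so Feb 26, 1996 through Mar 17, 1996; done Feb 21, 1996 — 5 days before the window opened.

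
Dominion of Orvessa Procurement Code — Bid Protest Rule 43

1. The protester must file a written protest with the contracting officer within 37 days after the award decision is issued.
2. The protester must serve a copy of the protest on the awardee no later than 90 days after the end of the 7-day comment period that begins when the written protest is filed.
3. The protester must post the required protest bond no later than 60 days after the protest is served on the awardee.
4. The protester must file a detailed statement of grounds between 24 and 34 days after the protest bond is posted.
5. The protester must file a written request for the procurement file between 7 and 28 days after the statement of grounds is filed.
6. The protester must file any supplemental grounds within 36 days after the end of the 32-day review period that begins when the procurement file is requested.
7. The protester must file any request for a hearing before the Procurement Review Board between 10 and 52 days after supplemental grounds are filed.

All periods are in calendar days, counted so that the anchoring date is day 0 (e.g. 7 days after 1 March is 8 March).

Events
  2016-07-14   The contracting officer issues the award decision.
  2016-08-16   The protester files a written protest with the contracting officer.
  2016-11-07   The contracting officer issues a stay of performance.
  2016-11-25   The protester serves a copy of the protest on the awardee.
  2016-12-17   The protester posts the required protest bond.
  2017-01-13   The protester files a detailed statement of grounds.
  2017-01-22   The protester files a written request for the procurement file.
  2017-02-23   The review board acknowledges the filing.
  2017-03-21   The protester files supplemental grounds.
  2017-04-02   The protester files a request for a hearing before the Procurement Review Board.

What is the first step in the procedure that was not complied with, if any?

Step 2

Step 1: 37 days after 2016-07-14 (when the award decision is issued) is 2016-08-20; completed 2016-08-16, before the deadline.
Step 2: 90 days after 2016-08-23 (end of the 7-day comment period, which began when the written protest is filed on 2016-08-16) is 2016-11-21; not done until 2016-11-25, 4 days after the deadline.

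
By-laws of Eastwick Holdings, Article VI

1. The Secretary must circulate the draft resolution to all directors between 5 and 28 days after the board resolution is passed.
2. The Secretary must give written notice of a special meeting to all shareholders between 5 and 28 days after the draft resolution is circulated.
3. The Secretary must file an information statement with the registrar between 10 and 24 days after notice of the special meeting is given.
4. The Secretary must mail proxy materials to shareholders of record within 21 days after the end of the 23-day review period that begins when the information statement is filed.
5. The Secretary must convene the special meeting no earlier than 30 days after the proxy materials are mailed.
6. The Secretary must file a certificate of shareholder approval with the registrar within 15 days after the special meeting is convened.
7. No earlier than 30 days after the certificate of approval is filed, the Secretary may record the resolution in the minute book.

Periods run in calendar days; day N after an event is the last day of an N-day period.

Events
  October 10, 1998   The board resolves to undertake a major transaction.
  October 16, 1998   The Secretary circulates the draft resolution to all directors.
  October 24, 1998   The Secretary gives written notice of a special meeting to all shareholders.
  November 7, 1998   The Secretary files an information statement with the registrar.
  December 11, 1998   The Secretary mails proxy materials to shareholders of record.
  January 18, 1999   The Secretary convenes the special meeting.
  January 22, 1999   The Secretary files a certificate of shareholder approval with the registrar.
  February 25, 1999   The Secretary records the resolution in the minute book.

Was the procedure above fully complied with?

Step 1 — 5 and 28 days from October 10, 1998 (when the board resolution is passed) are October 15, 1998 and November 7, 1998 respectively; October 16, 1998 falls inside that range.
Step 2 — 5 and 28 days from October 16, 1998 (when the draft resolution is circulated) are October 21, 1998 and November 13, 1998 respectively; done October 24, 1998 — within the window.
Step 3 — 10 and 24 days from October 24, 1998 (when notice of the special meeting is given) are November 3, 1998 and November 17, 1998 respectively; done November 7, 1998, which is between those dates.
Step 4 — counting 21 days from November 30, 1998 (end of the 23-day review period, which began when the information statement is filed on November 7, 1998) gives a deadline of December 21, 1998; completed December 11, 1998, before the deadline.
Step 5 — must wait 30 days from December 11, 1998 (when the proxy materials are mailed), so not before January 10, 1999; done January 18, 1999, after the minimum wait.
Step 6 — counting 15 days from January 18, 1999 (when the special meeting is convened) gives a deadline of February 2, 1999; done January 22, 1999 — timely.
Step 7 — must wait 30 days from January 22, 1999 (when the certificate of approval is filed), so not before February 21, 1999; done February 25, 1999 — permitted.

Yes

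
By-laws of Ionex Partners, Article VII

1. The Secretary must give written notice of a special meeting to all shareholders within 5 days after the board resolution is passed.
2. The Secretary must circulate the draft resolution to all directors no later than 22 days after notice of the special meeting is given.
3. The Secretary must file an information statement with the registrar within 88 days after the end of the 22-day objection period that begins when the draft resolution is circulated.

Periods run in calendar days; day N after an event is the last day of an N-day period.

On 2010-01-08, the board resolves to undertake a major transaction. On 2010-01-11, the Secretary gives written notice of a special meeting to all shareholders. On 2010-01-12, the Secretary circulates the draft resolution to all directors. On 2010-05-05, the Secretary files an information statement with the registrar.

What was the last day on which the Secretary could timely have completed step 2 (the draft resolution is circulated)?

2010-02-02

Step 2 runs from 2010-01-11, when notice of the special meeting is given. 22 days after 2010-01-11 is 2010-02-02.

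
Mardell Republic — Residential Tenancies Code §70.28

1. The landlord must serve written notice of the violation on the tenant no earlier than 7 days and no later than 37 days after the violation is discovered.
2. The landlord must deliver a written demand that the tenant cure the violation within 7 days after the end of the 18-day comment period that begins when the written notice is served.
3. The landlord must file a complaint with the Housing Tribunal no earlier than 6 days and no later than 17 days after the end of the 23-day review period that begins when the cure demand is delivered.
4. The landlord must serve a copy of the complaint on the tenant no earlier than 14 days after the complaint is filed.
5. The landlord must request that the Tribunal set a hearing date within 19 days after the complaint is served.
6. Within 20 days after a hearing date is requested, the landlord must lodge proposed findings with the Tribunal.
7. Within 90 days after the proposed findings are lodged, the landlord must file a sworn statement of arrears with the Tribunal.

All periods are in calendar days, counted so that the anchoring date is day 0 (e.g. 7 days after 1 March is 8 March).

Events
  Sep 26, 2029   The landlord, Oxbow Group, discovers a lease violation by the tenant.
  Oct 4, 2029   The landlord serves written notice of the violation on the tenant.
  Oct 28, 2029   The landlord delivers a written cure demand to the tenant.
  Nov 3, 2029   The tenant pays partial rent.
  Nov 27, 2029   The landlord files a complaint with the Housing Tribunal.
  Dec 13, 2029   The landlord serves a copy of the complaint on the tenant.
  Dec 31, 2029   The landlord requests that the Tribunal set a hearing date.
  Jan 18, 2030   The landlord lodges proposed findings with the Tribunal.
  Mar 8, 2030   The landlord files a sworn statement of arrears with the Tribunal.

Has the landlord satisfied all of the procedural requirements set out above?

Yes

Step 1: the window is 7–37 days after Sep 26, 2029 (when the violation is discovered), so Oct 3, 2029 through Nov 2, 2029; Oct 4, 2029 falls inside that range.
Step 2: 7 days after Oct 22, 2029 (end of the 18-day comment period, which began when the written notice is served on Oct 4, 2029) is Oct 29, 2029; Oct 28, 2029 is within that limit.
Step 3: the window is 6–17 days after Nov 20, 2029 (end of the 23-day review period, which began when the cure demand is delivered on Oct 28, 2029), so Nov 26, 2029 through Dec 7, 2029; Nov 27, 2029 falls inside that range.
Step 4: the earliest permitted date is 14 days after Nov 27, 2029 (when the complaint is filed), i.e. Dec 11, 2029; Dec 13, 2029 is on or after that date.
Step 5: 19 days after Dec 13, 2029 (when the complaint is served) is Jan 1, 2030; completed Dec 31, 2029, before the deadline.
Step 6: 20 days after Dec 31, 2029 (when a hearing date is requested) is Jan 20, 2030; done Jan 18, 2030 — timely.
Step 7: 90 days after Jan 18, 2030 (when the proposed findings are lodged) is Apr 18, 2030; completed Mar 8, 2030, before the deadline.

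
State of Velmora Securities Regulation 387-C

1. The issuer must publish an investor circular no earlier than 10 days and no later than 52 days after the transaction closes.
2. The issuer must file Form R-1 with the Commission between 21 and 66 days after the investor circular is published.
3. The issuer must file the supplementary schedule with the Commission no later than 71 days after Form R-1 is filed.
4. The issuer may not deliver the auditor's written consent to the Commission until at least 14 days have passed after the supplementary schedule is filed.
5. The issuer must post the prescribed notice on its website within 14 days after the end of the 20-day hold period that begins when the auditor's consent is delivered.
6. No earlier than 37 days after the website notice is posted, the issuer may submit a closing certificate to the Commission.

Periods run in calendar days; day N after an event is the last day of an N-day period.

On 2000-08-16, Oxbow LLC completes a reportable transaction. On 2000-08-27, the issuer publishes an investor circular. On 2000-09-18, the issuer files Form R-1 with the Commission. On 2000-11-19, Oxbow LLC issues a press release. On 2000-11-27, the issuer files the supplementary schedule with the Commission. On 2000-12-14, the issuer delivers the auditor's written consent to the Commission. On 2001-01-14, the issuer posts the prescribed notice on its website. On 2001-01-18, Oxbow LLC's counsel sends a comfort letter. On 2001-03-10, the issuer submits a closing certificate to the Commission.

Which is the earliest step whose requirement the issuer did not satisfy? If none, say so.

Step 1: the window is 10–52 days after 2000-08-16 (when the transaction closes), so 2000-08-26 through 2000-10-07; done 2000-08-27 — within the window.
Step 2: the window is 21–66 days after 2000-08-27 (when the investor circular is published), so 2000-09-17 through 2000-11-01; 2000-09-18 falls inside that range.
Step 3: 71 days after 2000-09-18 (when Form R-1 is filed) is 2000-11-28; 2000-11-27 is within that limit.
Step 4: the earliest permitted date is 14 days after 2000-11-27 (when the supplementary schedule is filed), i.e. 2000-12-11; done 2000-12-14, after the minimum wait.
Step 5: 14 days after 2001-01-03 (end of the 20-day hold period, which began when the auditor's consent is delivered on 2000-12-14) is 2001-01-17; completed 2001-01-14, before the deadline.
Step 6: the earliest permitted date is 37 days after 2001-01-14 (when the website notice is posted), i.e. 2001-02-20; 2001-03-10 is on or after that date.

None — every step was satisfied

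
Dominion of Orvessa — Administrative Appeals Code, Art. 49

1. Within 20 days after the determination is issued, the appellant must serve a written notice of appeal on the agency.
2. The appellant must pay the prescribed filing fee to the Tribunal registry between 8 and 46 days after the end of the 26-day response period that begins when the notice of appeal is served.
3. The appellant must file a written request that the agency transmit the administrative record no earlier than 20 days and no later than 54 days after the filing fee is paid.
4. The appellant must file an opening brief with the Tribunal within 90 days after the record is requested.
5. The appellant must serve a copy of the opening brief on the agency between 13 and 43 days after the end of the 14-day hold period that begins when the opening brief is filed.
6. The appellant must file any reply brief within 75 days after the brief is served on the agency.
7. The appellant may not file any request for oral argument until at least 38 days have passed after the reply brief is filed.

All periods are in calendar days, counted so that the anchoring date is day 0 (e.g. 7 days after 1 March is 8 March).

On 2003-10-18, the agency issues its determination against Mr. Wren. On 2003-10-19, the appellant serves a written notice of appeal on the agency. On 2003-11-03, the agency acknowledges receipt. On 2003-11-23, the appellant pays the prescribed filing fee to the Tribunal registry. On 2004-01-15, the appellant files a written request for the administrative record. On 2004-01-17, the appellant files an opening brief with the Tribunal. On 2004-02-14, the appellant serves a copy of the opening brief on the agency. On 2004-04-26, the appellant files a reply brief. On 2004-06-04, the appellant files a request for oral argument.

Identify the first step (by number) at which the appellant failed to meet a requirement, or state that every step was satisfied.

None — every step was satisfied

Step 1: 20 days after 2003-10-18 (when the determination is issued) is 2003-11-07; 2003-10-19 is within that limit.
Step 2: the window is 8–46 days after 2003-11-14 (end of the 26-day response period, which began when the notice of appeal is served on 2003-10-19), so 2003-11-22 through 2003-12-30; 2003-11-23 falls inside that range.
Step 3: the window is 20–54 days after 2003-11-23 (when the filing fee is paid), so 2003-12-13 through 2004-01-16; done 2004-01-15 — within the window.
Step 4: 90 days after 2004-01-15 (when the record is requested) is 2004-04-14; done 2004-01-17 — timely.
Step 5: the window is 13–43 days after 2004-01-31 (end of the 14-day hold period, which began when the opening brief is filed on 2004-01-17), so 2004-02-13 through 2004-03-14; done 2004-02-14 — within the window.
Step 6: 75 days after 2004-02-14 (when the brief is served on the agency) is 2004-04-29; 2004-04-26 is within that limit.
Step 7: the earliest permitted date is 38 days after 2004-04-26 (when the reply brief is filed), i.e. 2004-06-03; 2004-06-04 is on or after that date.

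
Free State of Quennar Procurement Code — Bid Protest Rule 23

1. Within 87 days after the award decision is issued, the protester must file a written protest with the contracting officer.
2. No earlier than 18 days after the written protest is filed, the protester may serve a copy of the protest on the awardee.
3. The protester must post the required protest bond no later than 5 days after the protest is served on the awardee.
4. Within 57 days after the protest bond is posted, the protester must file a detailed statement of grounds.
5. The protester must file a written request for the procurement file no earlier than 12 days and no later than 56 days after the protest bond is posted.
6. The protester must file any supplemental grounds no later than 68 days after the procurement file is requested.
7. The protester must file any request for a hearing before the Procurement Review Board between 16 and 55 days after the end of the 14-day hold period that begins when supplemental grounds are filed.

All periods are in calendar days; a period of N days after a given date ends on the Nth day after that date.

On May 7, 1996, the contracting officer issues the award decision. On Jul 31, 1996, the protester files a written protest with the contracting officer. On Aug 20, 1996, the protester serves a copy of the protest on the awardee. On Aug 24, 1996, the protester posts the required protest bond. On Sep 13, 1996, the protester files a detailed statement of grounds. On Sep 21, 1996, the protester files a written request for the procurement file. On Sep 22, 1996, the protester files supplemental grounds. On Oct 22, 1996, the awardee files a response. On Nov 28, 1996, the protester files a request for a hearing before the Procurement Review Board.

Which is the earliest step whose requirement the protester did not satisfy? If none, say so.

None — every step was satisfied

Step 1 — counting 87 days from May 7, 1996 (when the award decision is issued) gives a deadline of Aug 2, 1996; Jul 31, 1996 is within that limit.
Step 2 — must wait 18 days from Jul 31, 1996 (when the written protest is filed), so not before Aug 18, 1996; Aug 20, 1996 is on or after that date.
Step 3 — counting 5 days from Aug 20, 1996 (when the protest is served on the awardee) gives a deadline of Aug 25, 1996; Aug 24, 1996 is within that limit.
Step 4 — counting 57 days from Aug 24, 1996 (when the protest bond is posted) gives a deadline of Oct 20, 1996; Sep 13, 1996 is within that limit.
Step 5 — 12 and 56 days from Aug 24, 1996 (when the protest bond is posted) are Sep 5, 1996 and Oct 19, 1996 respectively; done Sep 21, 1996 — within the window.
Step 6 — counting 68 days from Sep 21, 1996 (when the procurement file is requested) gives a deadline of Nov 28, 1996; Sep 22, 1996 is within that limit.
Step 7 — 16 and 55 days from Oct 6, 1996 (end of the 14-day hold period, which began when supplemental grounds are filed on Sep 22, 1996) are Oct 22, 1996 and Nov 30, 1996 respectively; done Nov 28, 1996 — within the window.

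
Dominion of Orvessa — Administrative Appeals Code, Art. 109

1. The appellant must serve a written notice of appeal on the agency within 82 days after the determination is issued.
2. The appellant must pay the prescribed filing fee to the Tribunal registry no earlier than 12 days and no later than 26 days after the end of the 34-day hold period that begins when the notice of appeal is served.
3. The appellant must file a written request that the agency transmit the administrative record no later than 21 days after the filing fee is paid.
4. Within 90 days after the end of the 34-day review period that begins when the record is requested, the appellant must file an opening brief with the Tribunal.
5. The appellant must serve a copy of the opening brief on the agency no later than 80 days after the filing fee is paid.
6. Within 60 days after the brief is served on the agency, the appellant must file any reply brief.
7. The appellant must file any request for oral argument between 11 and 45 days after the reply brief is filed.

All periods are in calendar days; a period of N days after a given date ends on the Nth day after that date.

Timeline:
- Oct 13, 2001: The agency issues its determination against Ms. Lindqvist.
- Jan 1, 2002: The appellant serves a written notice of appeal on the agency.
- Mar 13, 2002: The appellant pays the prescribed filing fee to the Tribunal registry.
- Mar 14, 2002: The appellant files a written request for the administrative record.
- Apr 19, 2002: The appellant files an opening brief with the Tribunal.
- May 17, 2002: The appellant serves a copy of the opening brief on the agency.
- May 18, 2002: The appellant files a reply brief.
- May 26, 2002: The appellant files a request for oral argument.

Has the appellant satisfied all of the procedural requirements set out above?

(1) due by Oct 13, 2001 + 82 days = Jan 3, 2002; Jan 1, 2002 is within that limit.
(2) the permitted window runs from Feb 4, 2002 + 12 = Feb 16, 2002 to Feb 4, 2002 + 26 = Mar 2, 2002; done Mar 13, 2002 — 11 days after the window closed.
Later steps need not be reached.

No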